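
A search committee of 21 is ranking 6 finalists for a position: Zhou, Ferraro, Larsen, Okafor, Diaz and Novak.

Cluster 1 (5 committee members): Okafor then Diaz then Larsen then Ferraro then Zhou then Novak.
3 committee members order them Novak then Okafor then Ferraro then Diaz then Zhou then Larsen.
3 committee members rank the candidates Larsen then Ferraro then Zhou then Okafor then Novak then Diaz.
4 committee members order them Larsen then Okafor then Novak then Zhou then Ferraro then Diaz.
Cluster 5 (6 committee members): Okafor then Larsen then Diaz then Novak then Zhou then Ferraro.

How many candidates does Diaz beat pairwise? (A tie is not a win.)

3

Diaz against each rival (21 committee members):
Diaz vs Zhou: Diaz preferred on 5+3+6 = 14 ballots; Diaz wins 14–7.
Diaz vs Ferraro: 11 to 10, Diaz.
Diaz vs Larsen: 5+3 = 8 for Diaz, 13 for Larsen — Larsen by 13–8.
Diaz vs Okafor: Okafor wins 21–0.
Diaz–Novak: Diaz 11–10.
Diaz beats Zhou, Ferraro, Novak; loses to Larsen, Okafor — 3 pairwise wins.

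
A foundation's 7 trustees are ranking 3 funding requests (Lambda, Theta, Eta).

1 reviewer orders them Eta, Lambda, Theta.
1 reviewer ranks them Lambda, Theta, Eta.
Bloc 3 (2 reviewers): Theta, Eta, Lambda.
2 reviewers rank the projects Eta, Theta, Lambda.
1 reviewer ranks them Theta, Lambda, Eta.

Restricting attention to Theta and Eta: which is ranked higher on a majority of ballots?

Theta

Ballots ranking Theta above Eta: 1 + 2 + 1 = 4.
Ballots ranking Eta above Theta: 7 − 4 = 3.
Theta wins the head-to-head 4–3.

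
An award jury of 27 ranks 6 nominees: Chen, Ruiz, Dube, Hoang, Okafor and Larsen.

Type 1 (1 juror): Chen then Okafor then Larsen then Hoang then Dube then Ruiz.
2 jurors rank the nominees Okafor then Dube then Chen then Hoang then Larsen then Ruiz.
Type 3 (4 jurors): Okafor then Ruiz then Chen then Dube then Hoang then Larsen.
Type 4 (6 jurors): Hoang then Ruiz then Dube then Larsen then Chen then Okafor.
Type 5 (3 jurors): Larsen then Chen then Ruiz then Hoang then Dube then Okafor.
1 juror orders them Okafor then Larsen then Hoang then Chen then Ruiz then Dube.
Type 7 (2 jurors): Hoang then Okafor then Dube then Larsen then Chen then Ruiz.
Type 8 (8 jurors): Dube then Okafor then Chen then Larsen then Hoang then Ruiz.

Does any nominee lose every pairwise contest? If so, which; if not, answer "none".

Head-to-head results (27 jurors):
Chen vs Ruiz: 17 to 10, Chen.
Chen vs Dube: Chen preferred on 1+4+3+1 = 9 ballots; Dube wins 18–9.
Chen vs Hoang: 1+2+4+3+8 = 18 for Chen, 9 for Hoang — Chen by 18–9.
Chen vs Okafor: 10 to 17, Okafor.
Chen vs Larsen: Chen wins 15–12.
Ruiz–Dube: Ruiz 14–13.
Ruiz vs Hoang: Ruiz is ranked higher on 4+3 = 7 ballots, Hoang on 20. Hoang wins 20–7.
Ruiz vs Okafor: 9 to 18, Okafor.
Ruiz vs Larsen: Ruiz preferred on 4+6 = 10 ballots; Larsen wins 17–10.
Dube vs Hoang: Dube, 14–13.
Dube vs Okafor: Dube, 17–10.
Dube vs Larsen: Dube wins 22–5.
Hoang vs Okafor: Okafor, 16–11.
Hoang vs Larsen: 14 to 13, Hoang.
Okafor vs Larsen: 18 to 9, Okafor.
Each nominee has at least one pairwise win (Chen beats Ruiz; Ruiz beats Dube; Dube beats Chen; Hoang beats Ruiz; Okafor beats Chen; Larsen beats Ruiz) — no Condorcet loser.

none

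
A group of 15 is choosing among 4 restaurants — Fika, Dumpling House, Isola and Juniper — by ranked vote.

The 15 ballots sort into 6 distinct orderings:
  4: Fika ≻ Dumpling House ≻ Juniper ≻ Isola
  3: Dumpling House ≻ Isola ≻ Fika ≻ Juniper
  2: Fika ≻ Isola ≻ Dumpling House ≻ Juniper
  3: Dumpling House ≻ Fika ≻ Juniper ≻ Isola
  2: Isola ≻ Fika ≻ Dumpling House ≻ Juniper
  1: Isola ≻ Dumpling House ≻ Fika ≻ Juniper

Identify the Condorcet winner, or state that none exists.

Head-to-head results (15 friends):
Fika vs Dumpling House: Fika wins 8–7.
Fika vs Isola: Fika wins 9–6.
Fika–Juniper: Fika 15–0.
Dumpling House vs Isola: Dumpling House, 10–5.
Dumpling House vs Juniper: Dumpling House wins 15–0.
Isola–Juniper: Isola 8–7.
Fika defeats every rival head-to-head and is the Condorcet winner.

Fika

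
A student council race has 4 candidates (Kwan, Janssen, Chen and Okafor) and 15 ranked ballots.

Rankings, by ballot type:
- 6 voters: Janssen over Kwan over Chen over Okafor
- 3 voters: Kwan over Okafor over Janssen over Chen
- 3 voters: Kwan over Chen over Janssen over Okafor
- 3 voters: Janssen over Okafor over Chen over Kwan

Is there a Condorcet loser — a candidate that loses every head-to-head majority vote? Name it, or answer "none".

Head-to-head results (15 voters):
Kwan vs Janssen: Kwan is ranked higher on 3+3 = 6 ballots, Janssen on 9. Janssen wins 9–6.
Kwan–Chen: Kwan 12–3.
Kwan vs Okafor: 12 to 3, Kwan.
Janssen vs Chen: 6+3+3 = 12 for Janssen, 3 for Chen — Janssen by 12–3.
Janssen vs Okafor: Janssen, 12–3.
Chen vs Okafor: Chen preferred on 6+3 = 9 ballots; Chen wins 9–6.
Only Okafor has no wins; Okafor is the Condorcet loser.

Okafor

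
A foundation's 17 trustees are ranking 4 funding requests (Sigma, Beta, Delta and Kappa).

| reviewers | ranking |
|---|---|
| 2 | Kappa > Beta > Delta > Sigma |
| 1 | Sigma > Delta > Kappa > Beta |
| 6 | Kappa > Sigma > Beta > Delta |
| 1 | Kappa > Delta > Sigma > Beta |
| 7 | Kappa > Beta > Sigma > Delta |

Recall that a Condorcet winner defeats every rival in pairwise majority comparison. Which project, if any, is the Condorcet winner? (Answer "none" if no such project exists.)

Pairwise majorities:
Sigma vs Beta: 8 to 9, Beta.
Sigma vs Delta: Sigma is ranked higher on 1+6+7 = 14 ballots, Delta on 3. Sigma wins 14–3.
Sigma vs Kappa: Sigma is ranked higher on 1 ballot, Kappa on 16. Kappa wins 16–1.
Beta vs Delta: Beta preferred on 2+6+7 = 15 ballots; Beta wins 15–2.
Beta vs Kappa: Kappa, 17–0.
Delta–Kappa: Kappa 16–1.
Only Kappa has no losses; Kappa is the Condorcet winner.

Kappa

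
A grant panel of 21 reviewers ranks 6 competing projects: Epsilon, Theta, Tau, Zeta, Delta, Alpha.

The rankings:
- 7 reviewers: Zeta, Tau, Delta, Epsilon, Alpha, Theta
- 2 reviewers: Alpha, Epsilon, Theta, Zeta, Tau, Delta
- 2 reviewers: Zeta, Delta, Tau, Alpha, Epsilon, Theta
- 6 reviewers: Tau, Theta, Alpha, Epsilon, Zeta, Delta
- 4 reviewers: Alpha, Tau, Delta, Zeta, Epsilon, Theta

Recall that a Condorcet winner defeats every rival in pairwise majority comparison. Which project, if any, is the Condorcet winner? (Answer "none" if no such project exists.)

none

Check each pair by majority over 21 ballots:
Epsilon–Theta: Epsilon 15–6.
Epsilon vs Tau: Epsilon preferred on 2 ballots; Tau wins 19–2.
Epsilon vs Zeta: 2+6 = 8 for Epsilon, 13 for Zeta — Zeta by 13–8.
Epsilon vs Delta: 2+6 = 8 for Epsilon, 13 for Delta — Delta by 13–8.
Epsilon vs Alpha: Epsilon is ranked higher on 7 ballots, Alpha on 14. Alpha wins 14–7.
Theta vs Tau: Tau wins 19–2.
Theta–Zeta: Zeta 13–8.
Theta vs Delta: 8 to 13, Delta.
Theta vs Alpha: 6 to 15, Alpha.
Tau–Zeta: Zeta 11–10.
Tau vs Delta: 19 to 2, Tau.
Tau vs Alpha: 7+2+6 = 15 for Tau, 6 for Alpha — Tau by 15–6.
Zeta–Delta: Zeta 17–4.
Zeta vs Alpha: 9 to 12, Alpha.
Delta–Alpha: Alpha 12–9.
No project is unbeaten: Epsilon loses to Tau; Theta loses to Epsilon; Tau loses to Zeta; Zeta loses to Alpha; Delta loses to Tau; Alpha loses to Tau. In particular Tau > Alpha > Zeta > Tau is a majority cycle — no Condorcet winner exists.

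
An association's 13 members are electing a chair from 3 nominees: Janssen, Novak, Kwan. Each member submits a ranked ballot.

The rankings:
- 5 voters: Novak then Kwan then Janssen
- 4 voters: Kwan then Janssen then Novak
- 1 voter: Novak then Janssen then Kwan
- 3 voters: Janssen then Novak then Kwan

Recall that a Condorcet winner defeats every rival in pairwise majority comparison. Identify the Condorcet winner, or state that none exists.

Check each pair by majority over 13 ballots:
Janssen vs Novak: Janssen preferred on 4+3 = 7 ballots; Janssen wins 7–6.
Janssen vs Kwan: Janssen preferred on 1+3 = 4 ballots; Kwan wins 9–4.
Novak vs Kwan: 9 to 4, Novak.
No candidate is unbeaten: Janssen loses to Kwan; Novak loses to Janssen; Kwan loses to Novak. In particular Janssen beats Novak beats Kwan beats Janssen is a majority cycle — no Condorcet winner exists.

none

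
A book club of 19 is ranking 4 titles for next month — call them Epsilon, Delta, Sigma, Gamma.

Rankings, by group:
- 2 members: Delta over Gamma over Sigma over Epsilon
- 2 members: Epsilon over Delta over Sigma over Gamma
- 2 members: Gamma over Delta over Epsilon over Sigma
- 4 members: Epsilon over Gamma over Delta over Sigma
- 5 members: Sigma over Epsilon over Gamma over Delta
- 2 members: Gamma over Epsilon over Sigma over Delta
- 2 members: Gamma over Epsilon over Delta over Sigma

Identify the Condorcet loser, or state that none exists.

Head-to-head results (19 members):
Epsilon vs Delta: 15 to 4, Epsilon.
Epsilon vs Sigma: Epsilon wins 12–7.
Epsilon vs Gamma: 2+4+5 = 11 for Epsilon, 8 for Gamma — Epsilon by 11–8.
Delta vs Sigma: Delta wins 12–7.
Delta vs Gamma: 2+2 = 4 for Delta, 15 for Gamma — Gamma by 15–4.
Sigma vs Gamma: Gamma wins 12–7.
Sigma is beaten in every head-to-head and is the Condorcet loser.

Sigma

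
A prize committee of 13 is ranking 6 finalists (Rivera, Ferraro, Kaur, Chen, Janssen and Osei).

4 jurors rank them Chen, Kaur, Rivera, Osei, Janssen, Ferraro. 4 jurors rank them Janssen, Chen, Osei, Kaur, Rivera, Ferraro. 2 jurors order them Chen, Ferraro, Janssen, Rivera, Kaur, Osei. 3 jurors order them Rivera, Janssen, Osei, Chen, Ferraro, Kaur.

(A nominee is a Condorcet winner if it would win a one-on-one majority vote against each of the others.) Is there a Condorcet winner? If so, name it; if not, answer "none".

Pairwise majorities:
Rivera vs Ferraro: Rivera wins 11–2.
Rivera–Kaur: Kaur 8–5.
Rivera vs Chen: Chen, 10–3.
Rivera vs Janssen: Rivera wins 7–6.
Rivera–Osei: Rivera 9–4.
Ferraro vs Kaur: Kaur wins 8–5.
Ferraro vs Chen: Chen wins 13–0.
Ferraro vs Janssen: Janssen, 11–2.
Ferraro–Osei: Osei 11–2.
Kaur–Chen: Chen 13–0.
Kaur vs Janssen: Janssen wins 9–4.
Kaur–Osei: Osei 7–6.
Chen vs Janssen: Janssen wins 7–6.
Chen vs Osei: Chen wins 10–3.
Janssen–Osei: Janssen 9–4.
No nominee is unbeaten: Rivera loses to Kaur; Ferraro loses to Rivera; Kaur loses to Chen; Chen loses to Janssen; Janssen loses to Rivera; Osei loses to Rivera. In particular Rivera beats Janssen beats Kaur beats Rivera is a majority cycle — no Condorcet winner exists.

none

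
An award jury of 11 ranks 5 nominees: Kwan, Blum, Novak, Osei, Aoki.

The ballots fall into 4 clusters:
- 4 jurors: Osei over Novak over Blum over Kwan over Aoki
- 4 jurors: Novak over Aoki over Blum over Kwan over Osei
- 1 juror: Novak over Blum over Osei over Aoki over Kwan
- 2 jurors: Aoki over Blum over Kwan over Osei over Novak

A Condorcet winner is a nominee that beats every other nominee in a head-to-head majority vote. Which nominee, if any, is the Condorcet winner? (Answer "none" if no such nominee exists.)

none

Pairwise majorities:
Kwan–Blum: Blum 11–0.
Kwan–Novak: Novak 9–2.
Kwan vs Osei: Kwan, 6–5.
Kwan vs Aoki: Aoki wins 7–4.
Blum vs Novak: Novak, 9–2.
Blum vs Osei: Blum wins 7–4.
Blum–Aoki: Aoki 6–5.
Novak vs Osei: Osei, 6–5.
Novak–Aoki: Novak 9–2.
Osei vs Aoki: Aoki wins 6–5.
No nominee is unbeaten: Kwan loses to Blum; Blum loses to Novak; Novak loses to Osei; Osei loses to Kwan; Aoki loses to Novak. In particular Kwan > Osei > Novak > Kwan is a majority cycle — no Condorcet winner exists.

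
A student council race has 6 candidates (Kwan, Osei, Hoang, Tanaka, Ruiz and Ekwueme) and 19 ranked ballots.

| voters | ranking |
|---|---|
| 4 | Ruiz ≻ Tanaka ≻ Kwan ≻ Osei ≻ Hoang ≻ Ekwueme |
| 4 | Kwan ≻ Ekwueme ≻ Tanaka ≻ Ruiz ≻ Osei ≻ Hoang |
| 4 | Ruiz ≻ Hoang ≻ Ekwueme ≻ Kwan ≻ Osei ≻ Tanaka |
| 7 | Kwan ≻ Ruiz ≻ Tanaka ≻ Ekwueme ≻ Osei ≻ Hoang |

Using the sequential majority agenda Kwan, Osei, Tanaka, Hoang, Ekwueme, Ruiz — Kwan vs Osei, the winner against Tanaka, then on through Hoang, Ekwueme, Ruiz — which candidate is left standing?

Round 1: Kwan vs Osei — 19–0, Kwan advances.
Round 2: Kwan vs Tanaka — 15–4, Kwan advances.
Round 3: Kwan vs Hoang — 15–4, Kwan advances.
Round 4: Kwan vs Ekwueme — 15–4, Kwan advances.
Round 5: Kwan vs Ruiz — 11–8, Kwan advances.
Kwan survives the agenda.

Kwan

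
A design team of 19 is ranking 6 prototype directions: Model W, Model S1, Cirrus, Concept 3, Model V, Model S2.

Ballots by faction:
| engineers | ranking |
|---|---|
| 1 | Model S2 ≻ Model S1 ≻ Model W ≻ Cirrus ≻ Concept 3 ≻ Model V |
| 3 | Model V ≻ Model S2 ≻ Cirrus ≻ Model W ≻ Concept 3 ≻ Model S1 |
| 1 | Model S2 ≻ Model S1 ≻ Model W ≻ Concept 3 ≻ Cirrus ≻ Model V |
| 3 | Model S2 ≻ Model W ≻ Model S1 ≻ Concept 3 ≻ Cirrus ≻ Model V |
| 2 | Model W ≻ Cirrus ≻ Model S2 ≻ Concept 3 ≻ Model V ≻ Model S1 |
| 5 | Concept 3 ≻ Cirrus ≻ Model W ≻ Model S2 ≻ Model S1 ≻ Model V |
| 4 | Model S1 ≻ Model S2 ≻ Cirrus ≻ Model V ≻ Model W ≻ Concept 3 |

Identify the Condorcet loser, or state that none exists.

Pairwise majorities:
Model W vs Model S1: 3+3+2+5 = 13 for Model W, 6 for Model S1 — Model W by 13–6.
Model W vs Cirrus: Cirrus, 12–7.
Model W–Concept 3: Model W 14–5.
Model W vs Model V: Model W is ranked higher on 1+1+3+2+5 = 12 ballots, Model V on 7. Model W wins 12–7.
Model W vs Model S2: 2+5 = 7 for Model W, 12 for Model S2 — Model S2 by 12–7.
Model S1–Cirrus: Cirrus 10–9.
Model S1–Concept 3: Concept 3 10–9.
Model S1 vs Model V: 14 to 5, Model S1.
Model S1–Model S2: Model S2 15–4.
Cirrus vs Concept 3: 1+3+2+4 = 10 for Cirrus, 9 for Concept 3 — Cirrus by 10–9.
Cirrus vs Model V: Cirrus is ranked higher on 1+1+3+2+5+4 = 16 ballots, Model V on 3. Cirrus wins 16–3.
Cirrus vs Model S2: Cirrus preferred on 2+5 = 7 ballots; Model S2 wins 12–7.
Concept 3 vs Model V: Concept 3 is ranked higher on 1+1+3+2+5 = 12 ballots, Model V on 7. Concept 3 wins 12–7.
Concept 3 vs Model S2: Concept 3 is ranked higher on 5 ballots, Model S2 on 14. Model S2 wins 14–5.
Model V vs Model S2: Model S2 wins 16–3.
Only Model V has no wins; Model V is the Condorcet loser.

Model V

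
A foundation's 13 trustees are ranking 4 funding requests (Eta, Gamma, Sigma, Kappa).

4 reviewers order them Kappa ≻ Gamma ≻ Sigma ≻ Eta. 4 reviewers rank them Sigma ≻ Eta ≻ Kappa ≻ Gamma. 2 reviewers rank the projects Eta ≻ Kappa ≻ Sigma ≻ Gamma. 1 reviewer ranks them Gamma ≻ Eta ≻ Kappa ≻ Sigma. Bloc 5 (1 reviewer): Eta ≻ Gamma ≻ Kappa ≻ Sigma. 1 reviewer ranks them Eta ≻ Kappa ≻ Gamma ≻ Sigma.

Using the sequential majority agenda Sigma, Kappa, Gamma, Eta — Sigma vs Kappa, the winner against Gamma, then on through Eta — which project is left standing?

Round 1: Sigma vs Kappa — 4–9, Kappa advances.
Round 2: Kappa vs Gamma — 11–2, Kappa advances.
Round 3: Kappa vs Eta — 4–9, Eta advances.
Eta survives the agenda.

Eta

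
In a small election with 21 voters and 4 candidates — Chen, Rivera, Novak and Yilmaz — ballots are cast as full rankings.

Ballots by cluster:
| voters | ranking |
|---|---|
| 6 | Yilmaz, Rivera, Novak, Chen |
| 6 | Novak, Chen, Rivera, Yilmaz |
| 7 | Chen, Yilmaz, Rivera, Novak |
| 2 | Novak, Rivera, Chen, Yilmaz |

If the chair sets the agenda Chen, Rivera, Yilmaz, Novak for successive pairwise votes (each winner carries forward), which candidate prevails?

Novak

Round 1: Chen vs Rivera — 13–8, Chen advances.
Round 2: Chen vs Yilmaz — 15–6, Chen advances.
Round 3: Chen vs Novak — 7–14, Novak advances.
The agenda winner is Novak.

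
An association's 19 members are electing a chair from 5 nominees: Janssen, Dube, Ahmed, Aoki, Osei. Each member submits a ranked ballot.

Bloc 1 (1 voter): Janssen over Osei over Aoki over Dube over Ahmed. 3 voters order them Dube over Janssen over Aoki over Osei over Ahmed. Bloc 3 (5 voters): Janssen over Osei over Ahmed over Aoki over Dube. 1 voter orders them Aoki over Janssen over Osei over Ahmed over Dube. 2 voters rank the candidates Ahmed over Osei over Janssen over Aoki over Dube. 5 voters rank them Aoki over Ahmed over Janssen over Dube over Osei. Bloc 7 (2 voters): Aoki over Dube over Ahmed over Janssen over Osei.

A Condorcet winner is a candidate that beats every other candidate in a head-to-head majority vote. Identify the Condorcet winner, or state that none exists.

Pairwise majorities:
Janssen vs Dube: Janssen wins 14–5.
Janssen vs Ahmed: Janssen, 10–9.
Janssen–Aoki: Janssen 11–8.
Janssen vs Osei: Janssen, 17–2.
Dube vs Ahmed: Ahmed, 13–6.
Dube vs Aoki: Aoki wins 16–3.
Dube–Osei: Dube 10–9.
Ahmed vs Aoki: Aoki wins 12–7.
Ahmed vs Osei: Osei, 10–9.
Aoki–Osei: Aoki 11–8.
Janssen wins every pairwise contest, so Janssen is the Condorcet winner.

Janssen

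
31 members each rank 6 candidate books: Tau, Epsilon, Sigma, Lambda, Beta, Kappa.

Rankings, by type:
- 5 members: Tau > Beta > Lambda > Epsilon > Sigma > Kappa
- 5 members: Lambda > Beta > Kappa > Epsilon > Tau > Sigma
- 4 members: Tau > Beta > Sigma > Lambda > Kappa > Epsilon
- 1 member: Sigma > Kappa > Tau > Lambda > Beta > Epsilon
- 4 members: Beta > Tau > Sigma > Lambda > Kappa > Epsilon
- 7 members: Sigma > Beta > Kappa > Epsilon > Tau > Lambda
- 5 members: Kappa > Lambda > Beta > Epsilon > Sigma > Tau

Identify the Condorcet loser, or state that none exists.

Pairwise majorities:
Tau–Epsilon: Epsilon 17–14.
Tau vs Sigma: Tau is ranked higher on 5+5+4+4 = 18 ballots, Sigma on 13. Tau wins 18–13.
Tau vs Lambda: Tau, 21–10.
Tau–Beta: Beta 21–10.
Tau vs Kappa: 5+4+4 = 13 for Tau, 18 for Kappa — Kappa by 18–13.
Epsilon–Sigma: Sigma 16–15.
Epsilon–Lambda: Lambda 24–7.
Epsilon vs Beta: Beta, 31–0.
Epsilon vs Kappa: 5 for Epsilon, 26 for Kappa — Kappa by 26–5.
Sigma vs Lambda: 4+1+4+7 = 16 for Sigma, 15 for Lambda — Sigma by 16–15.
Sigma vs Beta: Beta wins 23–8.
Sigma vs Kappa: Sigma is ranked higher on 5+4+1+4+7 = 21 ballots, Kappa on 10. Sigma wins 21–10.
Lambda vs Beta: Lambda preferred on 5+1+5 = 11 ballots; Beta wins 20–11.
Lambda vs Kappa: 18 to 13, Lambda.
Beta vs Kappa: 25 to 6, Beta.
No book is winless: Tau beats Sigma; Epsilon beats Tau; Sigma beats Epsilon; Lambda beats Epsilon; Beta beats Tau; Kappa beats Tau. There is no Condorcet loser.

none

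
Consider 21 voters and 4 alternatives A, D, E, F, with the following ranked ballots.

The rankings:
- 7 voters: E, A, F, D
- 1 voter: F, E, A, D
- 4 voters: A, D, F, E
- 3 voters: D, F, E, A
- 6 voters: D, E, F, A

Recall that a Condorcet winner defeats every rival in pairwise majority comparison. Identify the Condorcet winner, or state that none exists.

Head-to-head results (21 voters):
A vs D: A preferred on 7+1+4 = 12 ballots; A wins 12–9.
A vs E: 4 for A, 17 for E — E by 17–4.
A vs F: 11 to 10, A.
D vs E: D wins 13–8.
D vs F: D is ranked higher on 4+3+6 = 13 ballots, F on 8. D wins 13–8.
E vs F: E wins 13–8.
Each alternative drops at least one matchup (A loses to E; D loses to A; E loses to D; F loses to A); the cycle A → D → E → A rules out a Condorcet winner.

none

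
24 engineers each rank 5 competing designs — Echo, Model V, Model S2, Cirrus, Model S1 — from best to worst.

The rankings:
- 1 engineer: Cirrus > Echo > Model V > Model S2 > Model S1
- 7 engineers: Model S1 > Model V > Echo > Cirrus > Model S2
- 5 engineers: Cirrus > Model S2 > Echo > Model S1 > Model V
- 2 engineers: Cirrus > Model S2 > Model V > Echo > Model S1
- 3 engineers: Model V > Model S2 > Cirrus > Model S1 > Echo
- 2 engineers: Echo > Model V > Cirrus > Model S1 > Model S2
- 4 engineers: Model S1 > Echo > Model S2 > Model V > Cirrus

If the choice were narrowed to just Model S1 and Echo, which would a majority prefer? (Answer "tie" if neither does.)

Ballots ranking Model S1 above Echo: 7 + 3 + 4 = 14.
Ballots ranking Echo above Model S1: 24 − 14 = 10.
Model S1 wins the head-to-head 14–10.

Model S1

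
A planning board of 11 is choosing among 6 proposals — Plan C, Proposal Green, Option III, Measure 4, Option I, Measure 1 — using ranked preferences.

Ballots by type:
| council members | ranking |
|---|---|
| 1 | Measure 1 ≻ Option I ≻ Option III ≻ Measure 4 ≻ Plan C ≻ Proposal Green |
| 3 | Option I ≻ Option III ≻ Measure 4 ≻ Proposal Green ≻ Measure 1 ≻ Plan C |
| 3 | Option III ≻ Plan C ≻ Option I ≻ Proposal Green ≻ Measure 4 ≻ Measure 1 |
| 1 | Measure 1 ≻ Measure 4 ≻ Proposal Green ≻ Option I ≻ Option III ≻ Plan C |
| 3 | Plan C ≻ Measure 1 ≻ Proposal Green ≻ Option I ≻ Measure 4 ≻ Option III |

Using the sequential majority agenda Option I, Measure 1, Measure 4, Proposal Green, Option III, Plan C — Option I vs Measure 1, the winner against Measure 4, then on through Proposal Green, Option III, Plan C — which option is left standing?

Round 1: Option I vs Measure 1 — 6–5, Option I advances.
Round 2: Option I vs Measure 4 — 10–1, Option I advances.
Round 3: Option I vs Proposal Green — 7–4, Option I advances.
Round 4: Option I vs Option III — 8–3, Option I advances.
Round 5: Option I vs Plan C — 5–6, Plan C advances.
Plan C survives the agenda.

Plan C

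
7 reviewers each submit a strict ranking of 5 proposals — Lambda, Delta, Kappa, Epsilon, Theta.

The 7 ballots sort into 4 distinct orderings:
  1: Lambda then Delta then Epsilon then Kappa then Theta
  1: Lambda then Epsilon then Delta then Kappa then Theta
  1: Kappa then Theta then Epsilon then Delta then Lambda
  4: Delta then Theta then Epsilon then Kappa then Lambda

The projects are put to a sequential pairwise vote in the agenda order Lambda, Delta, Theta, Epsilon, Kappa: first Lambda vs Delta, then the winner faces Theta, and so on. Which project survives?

Delta

Round 1: Lambda vs Delta — 2–5, Delta advances.
Round 2: Delta vs Theta — 6–1, Delta advances.
Round 3: Delta vs Epsilon — 5–2, Delta advances.
Round 4: Delta vs Kappa — 6–1, Delta advances.
The agenda winner is Delta.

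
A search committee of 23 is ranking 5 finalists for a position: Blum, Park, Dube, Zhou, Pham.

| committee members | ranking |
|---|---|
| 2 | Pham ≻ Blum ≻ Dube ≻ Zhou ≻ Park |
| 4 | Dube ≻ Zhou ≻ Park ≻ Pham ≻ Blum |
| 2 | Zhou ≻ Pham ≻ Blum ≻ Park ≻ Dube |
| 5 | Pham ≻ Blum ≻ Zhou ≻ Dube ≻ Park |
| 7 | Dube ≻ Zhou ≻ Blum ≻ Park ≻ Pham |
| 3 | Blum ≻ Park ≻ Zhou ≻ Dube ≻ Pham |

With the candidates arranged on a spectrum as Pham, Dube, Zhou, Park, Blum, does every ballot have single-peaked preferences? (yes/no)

Axis positions: Pham=1, Dube=2, Zhou=3, Park=4, Blum=5.
Ballot type 1: ranking walks positions 1-5-2-3-4; Blum is ranked above Dube even though Dube lies between Blum and the peak Pham on the axis — preferences dip and rise again. Not single-peaked.
Ballot type 2 (peak Dube at position 2): ranking walks positions 2-3-4-1-5, expanding outward from the peak — single-peaked.
Ballot type 3: ranking walks positions 3-1-5-4-2; Pham is ranked above Dube even though Dube lies between Pham and the peak Zhou on the axis — preferences dip and rise again. Not single-peaked.
Ballot type 4: ranking walks positions 1-5-3-2-4; Blum is ranked above Dube even though Dube lies between Blum and the peak Pham on the axis — preferences dip and rise again. Not single-peaked.
Ballot type 5: ranking walks positions 2-3-5-4-1; Blum is ranked above Park even though Park lies between Blum and the peak Dube on the axis — preferences dip and rise again. Not single-peaked.
Ballot type 6 (peak Blum at position 5): ranking walks positions 5-4-3-2-1, expanding outward from the peak — single-peaked.
Ballot type 1 violates single-peakedness, so the profile is not single-peaked on this axis.

no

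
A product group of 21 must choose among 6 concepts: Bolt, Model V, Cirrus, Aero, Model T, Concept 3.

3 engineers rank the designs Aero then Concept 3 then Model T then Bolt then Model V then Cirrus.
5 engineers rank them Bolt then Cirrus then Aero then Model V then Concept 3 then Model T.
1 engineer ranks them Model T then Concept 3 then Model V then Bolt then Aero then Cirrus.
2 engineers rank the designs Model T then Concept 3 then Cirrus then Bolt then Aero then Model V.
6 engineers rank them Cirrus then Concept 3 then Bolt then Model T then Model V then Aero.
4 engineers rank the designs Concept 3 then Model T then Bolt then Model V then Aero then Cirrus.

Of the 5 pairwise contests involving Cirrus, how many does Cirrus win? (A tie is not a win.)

4

Cirrus against each rival (21 engineers):
Cirrus vs Bolt: Cirrus preferred on 2+6 = 8 ballots; Bolt wins 13–8.
Cirrus–Model V: Cirrus 13–8.
Cirrus vs Aero: Cirrus, 13–8.
Cirrus vs Model T: Cirrus wins 11–10.
Cirrus vs Concept 3: Cirrus wins 11–10.
Cirrus beats Model V, Aero, Model T, Concept 3; loses to Bolt — 4 pairwise wins.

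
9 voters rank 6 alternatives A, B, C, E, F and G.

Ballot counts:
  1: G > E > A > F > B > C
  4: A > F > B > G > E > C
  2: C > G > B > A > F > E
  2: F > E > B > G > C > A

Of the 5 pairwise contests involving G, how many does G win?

G against each rival (9 voters):
G vs A: G, 5–4.
G vs B: B, 6–3.
G vs C: 7 to 2, G.
G vs E: G preferred on 1+4+2 = 7 ballots; G wins 7–2.
G vs F: F wins 6–3.
G beats A, C, E; loses to B, F — 3 pairwise wins.

3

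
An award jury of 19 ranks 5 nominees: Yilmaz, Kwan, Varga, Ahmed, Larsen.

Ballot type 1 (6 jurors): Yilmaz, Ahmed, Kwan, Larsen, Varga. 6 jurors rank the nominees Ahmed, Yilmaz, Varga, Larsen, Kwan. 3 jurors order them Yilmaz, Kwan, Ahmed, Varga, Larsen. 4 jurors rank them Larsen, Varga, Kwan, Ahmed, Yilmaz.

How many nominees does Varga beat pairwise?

1

Varga against each rival (19 jurors):
Varga vs Yilmaz: Yilmaz wins 15–4.
Varga vs Kwan: Varga preferred on 6+4 = 10 ballots; Varga wins 10–9.
Varga vs Ahmed: Varga preferred on 4 ballots; Ahmed wins 15–4.
Varga vs Larsen: Larsen, 10–9.
Varga beats Kwan; loses to Yilmaz, Ahmed, Larsen — 1 pairwise win.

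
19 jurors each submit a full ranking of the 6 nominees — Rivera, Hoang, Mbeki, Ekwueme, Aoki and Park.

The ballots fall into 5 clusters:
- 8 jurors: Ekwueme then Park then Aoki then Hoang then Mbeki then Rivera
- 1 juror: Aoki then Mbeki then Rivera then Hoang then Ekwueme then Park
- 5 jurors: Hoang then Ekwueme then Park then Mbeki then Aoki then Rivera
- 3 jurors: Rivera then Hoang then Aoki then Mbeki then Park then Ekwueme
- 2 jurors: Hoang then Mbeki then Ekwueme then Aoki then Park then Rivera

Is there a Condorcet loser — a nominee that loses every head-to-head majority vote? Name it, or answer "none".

Pairwise majorities:
Rivera vs Hoang: 1+3 = 4 for Rivera, 15 for Hoang — Hoang by 15–4.
Rivera vs Mbeki: Rivera preferred on 3 ballots; Mbeki wins 16–3.
Rivera vs Ekwueme: Ekwueme wins 15–4.
Rivera vs Aoki: Aoki wins 16–3.
Rivera vs Park: Park wins 15–4.
Hoang vs Mbeki: Hoang wins 18–1.
Hoang vs Ekwueme: Hoang is ranked higher on 1+5+3+2 = 11 ballots, Ekwueme on 8. Hoang wins 11–8.
Hoang–Aoki: Hoang 10–9.
Hoang vs Park: Hoang, 11–8.
Mbeki vs Ekwueme: Mbeki preferred on 1+3+2 = 6 ballots; Ekwueme wins 13–6.
Mbeki–Aoki: Aoki 12–7.
Mbeki–Park: Park 13–6.
Ekwueme vs Aoki: 8+5+2 = 15 for Ekwueme, 4 for Aoki — Ekwueme by 15–4.
Ekwueme vs Park: Ekwueme wins 16–3.
Aoki vs Park: Park, 13–6.
Rivera loses to every other nominee — it is the Condorcet loser.

Rivera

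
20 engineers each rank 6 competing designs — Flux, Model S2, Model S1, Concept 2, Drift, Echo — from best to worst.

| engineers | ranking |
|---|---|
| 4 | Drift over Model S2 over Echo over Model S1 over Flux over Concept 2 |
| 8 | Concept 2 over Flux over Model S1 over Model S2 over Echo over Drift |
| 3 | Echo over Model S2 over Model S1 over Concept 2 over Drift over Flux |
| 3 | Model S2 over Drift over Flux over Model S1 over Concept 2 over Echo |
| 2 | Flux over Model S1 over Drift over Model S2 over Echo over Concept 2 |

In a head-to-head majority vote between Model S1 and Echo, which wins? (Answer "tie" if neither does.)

Model S1

Ballots ranking Model S1 above Echo: 8 + 3 + 2 = 13.
Ballots ranking Echo above Model S1: 20 − 13 = 7.
Model S1 wins the head-to-head 13–7.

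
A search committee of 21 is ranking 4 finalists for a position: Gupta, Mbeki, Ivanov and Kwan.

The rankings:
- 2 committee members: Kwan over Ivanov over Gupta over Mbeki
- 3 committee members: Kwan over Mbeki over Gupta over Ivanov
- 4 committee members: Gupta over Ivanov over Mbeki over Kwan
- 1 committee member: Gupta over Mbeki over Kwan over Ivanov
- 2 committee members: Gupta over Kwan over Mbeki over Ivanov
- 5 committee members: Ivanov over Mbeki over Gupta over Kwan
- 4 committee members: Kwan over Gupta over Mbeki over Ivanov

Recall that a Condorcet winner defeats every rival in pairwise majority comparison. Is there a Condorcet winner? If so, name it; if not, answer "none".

Pairwise majorities:
Gupta vs Mbeki: 2+4+1+2+4 = 13 for Gupta, 8 for Mbeki — Gupta by 13–8.
Gupta vs Ivanov: Gupta is ranked higher on 3+4+1+2+4 = 14 ballots, Ivanov on 7. Gupta wins 14–7.
Gupta vs Kwan: 4+1+2+5 = 12 for Gupta, 9 for Kwan — Gupta by 12–9.
Mbeki vs Ivanov: Ivanov, 11–10.
Mbeki vs Kwan: Kwan, 11–10.
Ivanov vs Kwan: Ivanov is ranked higher on 4+5 = 9 ballots, Kwan on 12. Kwan wins 12–9.
Only Gupta has no losses; Gupta is the Condorcet winner.

Gupta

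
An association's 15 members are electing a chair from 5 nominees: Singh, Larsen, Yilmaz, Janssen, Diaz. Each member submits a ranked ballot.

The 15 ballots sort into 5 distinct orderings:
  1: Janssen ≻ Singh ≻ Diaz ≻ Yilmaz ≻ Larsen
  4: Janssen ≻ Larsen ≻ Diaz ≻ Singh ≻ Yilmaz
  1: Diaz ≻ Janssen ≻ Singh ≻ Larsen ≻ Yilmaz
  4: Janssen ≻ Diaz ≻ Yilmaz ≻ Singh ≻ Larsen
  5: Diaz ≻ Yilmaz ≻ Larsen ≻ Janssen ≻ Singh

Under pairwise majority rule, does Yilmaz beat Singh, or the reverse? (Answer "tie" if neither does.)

Ballots ranking Yilmaz above Singh: 4 + 5 = 9.
Ballots ranking Singh above Yilmaz: 15 − 9 = 6.
Yilmaz wins the head-to-head 9–6.

Yilmaz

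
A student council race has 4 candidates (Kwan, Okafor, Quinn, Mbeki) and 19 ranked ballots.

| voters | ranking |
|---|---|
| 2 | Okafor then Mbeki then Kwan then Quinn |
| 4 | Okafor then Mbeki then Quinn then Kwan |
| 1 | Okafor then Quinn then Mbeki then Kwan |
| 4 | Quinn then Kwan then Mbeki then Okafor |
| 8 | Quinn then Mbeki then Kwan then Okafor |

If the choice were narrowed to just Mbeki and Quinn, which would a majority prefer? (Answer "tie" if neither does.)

Ballots ranking Mbeki above Quinn: 2 + 4 = 6.
Ballots ranking Quinn above Mbeki: 19 − 6 = 13.
Quinn wins the head-to-head 13–6.

Quinn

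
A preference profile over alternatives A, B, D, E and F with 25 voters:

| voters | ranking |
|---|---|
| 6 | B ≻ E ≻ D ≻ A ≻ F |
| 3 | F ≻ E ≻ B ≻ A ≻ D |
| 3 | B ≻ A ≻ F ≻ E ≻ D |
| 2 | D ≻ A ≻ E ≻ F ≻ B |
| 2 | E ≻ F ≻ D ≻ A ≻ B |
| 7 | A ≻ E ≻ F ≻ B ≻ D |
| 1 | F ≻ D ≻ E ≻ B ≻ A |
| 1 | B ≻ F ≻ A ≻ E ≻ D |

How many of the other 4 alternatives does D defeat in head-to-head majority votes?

0

D against each rival (25 voters):
D vs A: A, 14–11.
D vs B: B wins 20–5.
D vs E: E wins 22–3.
D vs F: 8 to 17, F.
D beats no one; loses to A, B, E, F — 0 pairwise wins.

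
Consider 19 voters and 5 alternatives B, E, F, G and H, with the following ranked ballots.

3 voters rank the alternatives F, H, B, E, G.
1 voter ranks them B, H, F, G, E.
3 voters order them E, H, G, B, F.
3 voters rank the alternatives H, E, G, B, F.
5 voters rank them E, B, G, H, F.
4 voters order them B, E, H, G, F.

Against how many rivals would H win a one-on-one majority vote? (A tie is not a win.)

2

H against each rival (19 voters):
H vs B: H is ranked higher on 3+3+3 = 9 ballots, B on 10. B wins 10–9.
H vs E: 3+1+3 = 7 for H, 12 for E — E by 12–7.
H vs F: H preferred on 1+3+3+5+4 = 16 ballots; H wins 16–3.
H vs G: 3+1+3+3+4 = 14 for H, 5 for G — H by 14–5.
H beats F, G; loses to B, E — 2 pairwise wins.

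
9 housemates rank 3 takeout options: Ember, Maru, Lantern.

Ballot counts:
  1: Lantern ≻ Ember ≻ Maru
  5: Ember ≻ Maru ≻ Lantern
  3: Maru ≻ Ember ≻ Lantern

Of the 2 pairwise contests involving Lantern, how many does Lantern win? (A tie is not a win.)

0

Lantern against each rival (9 friends):
Lantern vs Ember: Lantern preferred on 1 ballot; Ember wins 8–1.
Lantern vs Maru: Lantern is ranked higher on 1 ballot, Maru on 8. Maru wins 8–1.
Lantern beats no one; loses to Ember, Maru — 0 pairwise wins.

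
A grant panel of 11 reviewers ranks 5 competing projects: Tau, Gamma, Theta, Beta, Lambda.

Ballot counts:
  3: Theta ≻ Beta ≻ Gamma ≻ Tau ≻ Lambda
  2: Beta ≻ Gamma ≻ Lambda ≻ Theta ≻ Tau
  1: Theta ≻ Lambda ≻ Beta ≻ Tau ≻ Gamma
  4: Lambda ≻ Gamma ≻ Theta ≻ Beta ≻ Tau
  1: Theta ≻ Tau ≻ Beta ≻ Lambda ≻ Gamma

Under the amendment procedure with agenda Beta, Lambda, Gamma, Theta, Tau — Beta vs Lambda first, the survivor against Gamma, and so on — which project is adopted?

Round 1: Beta vs Lambda — 6–5, Beta advances.
Round 2: Beta vs Gamma — 7–4, Beta advances.
Round 3: Beta vs Theta — 2–9, Theta advances.
Round 4: Theta vs Tau — 11–0, Theta advances.
Theta survives the agenda.

Theta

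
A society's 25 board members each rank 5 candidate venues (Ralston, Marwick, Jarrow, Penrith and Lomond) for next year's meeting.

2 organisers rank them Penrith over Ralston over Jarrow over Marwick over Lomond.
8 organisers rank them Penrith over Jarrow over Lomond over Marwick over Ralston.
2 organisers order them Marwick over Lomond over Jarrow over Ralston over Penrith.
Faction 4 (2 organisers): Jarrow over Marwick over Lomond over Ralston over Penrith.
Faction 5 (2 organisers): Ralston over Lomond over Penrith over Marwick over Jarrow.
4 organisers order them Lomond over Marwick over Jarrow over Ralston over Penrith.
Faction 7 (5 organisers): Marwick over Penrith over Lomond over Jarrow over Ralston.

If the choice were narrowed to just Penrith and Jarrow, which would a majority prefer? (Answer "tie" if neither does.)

Ballots ranking Penrith above Jarrow: 2 + 8 + 2 + 5 = 17.
Ballots ranking Jarrow above Penrith: 25 − 17 = 8.
Penrith wins the head-to-head 17–8.

Penrith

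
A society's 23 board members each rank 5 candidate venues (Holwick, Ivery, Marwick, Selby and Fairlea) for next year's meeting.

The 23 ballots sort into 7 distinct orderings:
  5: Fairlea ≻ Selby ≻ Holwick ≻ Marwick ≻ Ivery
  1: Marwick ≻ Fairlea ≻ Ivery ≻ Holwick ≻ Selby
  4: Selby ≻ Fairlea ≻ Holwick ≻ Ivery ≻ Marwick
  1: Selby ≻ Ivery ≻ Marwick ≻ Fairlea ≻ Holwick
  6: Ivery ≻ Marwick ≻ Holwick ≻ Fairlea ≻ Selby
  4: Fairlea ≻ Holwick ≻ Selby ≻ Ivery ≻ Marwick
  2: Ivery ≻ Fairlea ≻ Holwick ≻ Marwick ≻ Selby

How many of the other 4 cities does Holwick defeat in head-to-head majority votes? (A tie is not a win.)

3

Holwick against each rival (23 organisers):
Holwick vs Ivery: Holwick wins 13–10.
Holwick–Marwick: Holwick 15–8.
Holwick vs Selby: 1+6+4+2 = 13 for Holwick, 10 for Selby — Holwick by 13–10.
Holwick vs Fairlea: Holwick preferred on 6 ballots; Fairlea wins 17–6.
Holwick beats Ivery, Marwick, Selby; loses to Fairlea — 3 pairwise wins.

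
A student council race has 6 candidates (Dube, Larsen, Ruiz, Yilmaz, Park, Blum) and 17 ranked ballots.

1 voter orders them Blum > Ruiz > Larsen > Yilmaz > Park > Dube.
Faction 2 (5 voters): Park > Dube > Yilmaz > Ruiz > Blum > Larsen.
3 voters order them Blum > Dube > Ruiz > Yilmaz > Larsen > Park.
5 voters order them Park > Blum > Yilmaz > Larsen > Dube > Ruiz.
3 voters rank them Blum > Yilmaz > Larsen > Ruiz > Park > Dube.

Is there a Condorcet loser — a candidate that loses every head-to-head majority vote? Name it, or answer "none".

none

Pairwise majorities:
Dube vs Larsen: Dube is ranked higher on 5+3 = 8 ballots, Larsen on 9. Larsen wins 9–8.
Dube vs Ruiz: Dube, 13–4.
Dube vs Yilmaz: Dube is ranked higher on 5+3 = 8 ballots, Yilmaz on 9. Yilmaz wins 9–8.
Dube vs Park: 3 for Dube, 14 for Park — Park by 14–3.
Dube vs Blum: 5 for Dube, 12 for Blum — Blum by 12–5.
Larsen–Ruiz: Ruiz 9–8.
Larsen vs Yilmaz: Yilmaz, 16–1.
Larsen vs Park: 1+3+3 = 7 for Larsen, 10 for Park — Park by 10–7.
Larsen vs Blum: Blum, 17–0.
Ruiz vs Yilmaz: Yilmaz, 13–4.
Ruiz vs Park: 7 to 10, Park.
Ruiz vs Blum: 5 for Ruiz, 12 for Blum — Blum by 12–5.
Yilmaz–Park: Park 10–7.
Yilmaz vs Blum: Blum, 12–5.
Park vs Blum: 10 to 7, Park.
Every candidate wins at least one matchup (Dube beats Ruiz; Larsen beats Dube; Ruiz beats Larsen; Yilmaz beats Dube; Park beats Dube; Blum beats Dube), so there is no Condorcet loser.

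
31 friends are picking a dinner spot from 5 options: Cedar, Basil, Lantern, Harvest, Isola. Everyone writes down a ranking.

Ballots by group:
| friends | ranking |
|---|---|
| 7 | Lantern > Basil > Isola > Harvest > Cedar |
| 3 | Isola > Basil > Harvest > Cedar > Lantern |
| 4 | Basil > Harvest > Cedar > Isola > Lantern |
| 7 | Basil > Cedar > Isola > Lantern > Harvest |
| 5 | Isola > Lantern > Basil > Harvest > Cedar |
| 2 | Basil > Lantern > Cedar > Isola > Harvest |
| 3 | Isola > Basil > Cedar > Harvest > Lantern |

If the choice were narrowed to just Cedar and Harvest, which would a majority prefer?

Harvest

Ballots ranking Cedar above Harvest: 7 + 2 + 3 = 12.
Ballots ranking Harvest above Cedar: 31 − 12 = 19.
Harvest wins the head-to-head 19–12.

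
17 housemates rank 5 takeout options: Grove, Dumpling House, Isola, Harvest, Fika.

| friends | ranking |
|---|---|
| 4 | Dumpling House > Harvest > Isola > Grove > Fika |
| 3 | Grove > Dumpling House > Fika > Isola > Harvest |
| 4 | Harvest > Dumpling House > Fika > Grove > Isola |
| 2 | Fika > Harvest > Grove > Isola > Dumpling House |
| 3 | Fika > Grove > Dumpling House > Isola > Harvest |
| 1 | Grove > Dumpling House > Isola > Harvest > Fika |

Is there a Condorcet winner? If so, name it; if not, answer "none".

none

Head-to-head results (17 friends):
Grove vs Dumpling House: Grove is ranked higher on 3+2+3+1 = 9 ballots, Dumpling House on 8. Grove wins 9–8.
Grove vs Isola: Grove preferred on 3+4+2+3+1 = 13 ballots; Grove wins 13–4.
Grove vs Harvest: Grove preferred on 3+3+1 = 7 ballots; Harvest wins 10–7.
Grove vs Fika: Grove is ranked higher on 4+3+1 = 8 ballots, Fika on 9. Fika wins 9–8.
Dumpling House vs Isola: Dumpling House is ranked higher on 4+3+4+3+1 = 15 ballots, Isola on 2. Dumpling House wins 15–2.
Dumpling House vs Harvest: Dumpling House is ranked higher on 4+3+3+1 = 11 ballots, Harvest on 6. Dumpling House wins 11–6.
Dumpling House vs Fika: Dumpling House is ranked higher on 4+3+4+1 = 12 ballots, Fika on 5. Dumpling House wins 12–5.
Isola vs Harvest: 7 to 10, Harvest.
Isola vs Fika: Isola is ranked higher on 4+1 = 5 ballots, Fika on 12. Fika wins 12–5.
Harvest vs Fika: Harvest is ranked higher on 4+4+1 = 9 ballots, Fika on 8. Harvest wins 9–8.
Every restaurant loses at least once (Grove loses to Harvest; Dumpling House loses to Grove; Isola loses to Grove; Harvest loses to Dumpling House; Fika loses to Dumpling House). The majority relation contains the cycle Grove beats Dumpling House beats Harvest beats Grove, so there is no Condorcet winner.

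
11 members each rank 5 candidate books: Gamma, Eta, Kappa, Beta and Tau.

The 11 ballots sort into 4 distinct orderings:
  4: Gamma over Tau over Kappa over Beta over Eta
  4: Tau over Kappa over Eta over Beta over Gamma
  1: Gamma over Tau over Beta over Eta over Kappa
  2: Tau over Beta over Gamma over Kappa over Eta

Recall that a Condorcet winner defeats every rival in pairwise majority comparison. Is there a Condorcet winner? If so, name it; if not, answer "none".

Tau

Pairwise majorities:
Gamma–Eta: Gamma 7–4.
Gamma–Kappa: Gamma 7–4.
Gamma vs Beta: Beta, 6–5.
Gamma vs Tau: Tau wins 6–5.
Eta–Kappa: Kappa 10–1.
Eta vs Beta: Beta wins 7–4.
Eta vs Tau: Tau wins 11–0.
Kappa–Beta: Kappa 8–3.
Kappa vs Tau: Tau, 11–0.
Beta–Tau: Tau 11–0.
Tau defeats every rival head-to-head and is the Condorcet winner.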